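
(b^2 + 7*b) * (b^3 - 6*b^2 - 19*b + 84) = b^5 + b^4 - 61*b^3 - 49*b^2 + 588*b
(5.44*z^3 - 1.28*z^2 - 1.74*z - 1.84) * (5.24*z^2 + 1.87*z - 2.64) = 28.5056*z^5 + 3.4656*z^4 - 25.8728*z^3 - 9.5162*z^2 + 1.1528*z + 4.8576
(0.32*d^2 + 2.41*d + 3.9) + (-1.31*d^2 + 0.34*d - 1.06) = -0.99*d^2 + 2.75*d + 2.84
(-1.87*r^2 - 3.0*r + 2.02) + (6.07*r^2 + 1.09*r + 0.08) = 4.2*r^2 - 1.91*r + 2.1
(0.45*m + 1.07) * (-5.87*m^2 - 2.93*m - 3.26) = -2.6415*m^3 - 7.5994*m^2 - 4.6021*m - 3.4882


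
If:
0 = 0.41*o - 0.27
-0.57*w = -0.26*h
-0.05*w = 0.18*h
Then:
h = 0.00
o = 0.66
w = 0.00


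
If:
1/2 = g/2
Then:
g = 1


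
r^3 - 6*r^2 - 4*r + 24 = (r - 6)*(r - 2)*(r + 2)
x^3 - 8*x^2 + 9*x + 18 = (x - 6)*(x - 3)*(x + 1)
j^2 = j^2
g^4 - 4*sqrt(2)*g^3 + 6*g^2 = g^2*(g - 3*sqrt(2))*(g - sqrt(2))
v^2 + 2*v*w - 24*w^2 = (v - 4*w)*(v + 6*w)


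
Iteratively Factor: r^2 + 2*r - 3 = (r + 3)*(r - 1)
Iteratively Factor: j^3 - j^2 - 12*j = (j)*(j^2 - j - 12) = j*(j - 4)*(j + 3)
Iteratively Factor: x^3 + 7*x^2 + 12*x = (x)*(x^2 + 7*x + 12) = x*(x + 3)*(x + 4)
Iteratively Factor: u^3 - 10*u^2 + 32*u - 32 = (u - 4)*(u^2 - 6*u + 8) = (u - 4)*(u - 2)*(u - 4)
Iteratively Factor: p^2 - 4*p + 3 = (p - 1)*(p - 3)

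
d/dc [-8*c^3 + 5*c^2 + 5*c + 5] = -24*c^2 + 10*c + 5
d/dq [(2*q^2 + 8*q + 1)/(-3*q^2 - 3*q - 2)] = (18*q^2 - 2*q - 13)/(9*q^4 + 18*q^3 + 21*q^2 + 12*q + 4)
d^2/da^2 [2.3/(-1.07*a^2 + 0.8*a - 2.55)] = (5.26654*a^2 - 3.9376*a - 2.3*(2.14*a - 0.8)*(4.28*a - 1.6) + 12.5511)/(1.07*a^2 - 0.8*a + 2.55)^3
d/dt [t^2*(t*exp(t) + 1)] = t*(t^2*exp(t) + 3*t*exp(t) + 2)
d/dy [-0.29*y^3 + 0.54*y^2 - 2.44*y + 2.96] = -0.87*y^2 + 1.08*y - 2.44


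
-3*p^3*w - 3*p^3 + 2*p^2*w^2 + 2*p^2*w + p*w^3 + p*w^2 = (-p + w)*(3*p + w)*(p*w + p)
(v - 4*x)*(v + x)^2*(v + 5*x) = v^4 + 3*v^3*x - 17*v^2*x^2 - 39*v*x^3 - 20*x^4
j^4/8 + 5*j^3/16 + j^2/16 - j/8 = j*(j/4 + 1/2)*(j/2 + 1/2)*(j - 1/2)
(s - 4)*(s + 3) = s^2 - s - 12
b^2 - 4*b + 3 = (b - 3)*(b - 1)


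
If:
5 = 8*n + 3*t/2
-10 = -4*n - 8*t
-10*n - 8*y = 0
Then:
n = 25/58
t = 30/29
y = -125/232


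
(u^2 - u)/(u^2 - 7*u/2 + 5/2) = 2*u/(2*u - 5)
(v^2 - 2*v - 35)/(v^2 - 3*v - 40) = (v - 7)/(v - 8)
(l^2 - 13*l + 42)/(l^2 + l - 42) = (l - 7)/(l + 7)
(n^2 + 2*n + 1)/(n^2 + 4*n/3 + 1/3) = 3*(n + 1)/(3*n + 1)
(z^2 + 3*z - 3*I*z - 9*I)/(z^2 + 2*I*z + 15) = (z + 3)/(z + 5*I)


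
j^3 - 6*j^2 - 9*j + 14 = (j - 7)*(j - 1)*(j + 2)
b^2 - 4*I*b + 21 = (b - 7*I)*(b + 3*I)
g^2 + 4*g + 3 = (g + 1)*(g + 3)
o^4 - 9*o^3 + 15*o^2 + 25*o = o*(o - 5)^2*(o + 1)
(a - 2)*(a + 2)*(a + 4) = a^3 + 4*a^2 - 4*a - 16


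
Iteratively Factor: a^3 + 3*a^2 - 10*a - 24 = (a + 2)*(a^2 + a - 12) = (a - 3)*(a + 2)*(a + 4)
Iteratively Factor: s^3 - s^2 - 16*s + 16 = (s - 1)*(s^2 - 16) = (s - 4)*(s - 1)*(s + 4)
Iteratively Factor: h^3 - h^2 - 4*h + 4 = (h + 2)*(h^2 - 3*h + 2) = (h - 1)*(h + 2)*(h - 2)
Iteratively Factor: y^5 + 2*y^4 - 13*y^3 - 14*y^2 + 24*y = (y - 3)*(y^4 + 5*y^3 + 2*y^2 - 8*y) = (y - 3)*(y - 1)*(y^3 + 6*y^2 + 8*y) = y*(y - 3)*(y - 1)*(y^2 + 6*y + 8) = y*(y - 3)*(y - 1)*(y + 2)*(y + 4)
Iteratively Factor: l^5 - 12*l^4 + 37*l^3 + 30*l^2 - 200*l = (l - 5)*(l^4 - 7*l^3 + 2*l^2 + 40*l) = (l - 5)^2*(l^3 - 2*l^2 - 8*l) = (l - 5)^2*(l + 2)*(l^2 - 4*l) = l*(l - 5)^2*(l + 2)*(l - 4)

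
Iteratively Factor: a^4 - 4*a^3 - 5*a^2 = (a + 1)*(a^3 - 5*a^2) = a*(a + 1)*(a^2 - 5*a) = a*(a - 5)*(a + 1)*(a)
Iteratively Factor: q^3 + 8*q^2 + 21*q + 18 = (q + 2)*(q^2 + 6*q + 9) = (q + 2)*(q + 3)*(q + 3)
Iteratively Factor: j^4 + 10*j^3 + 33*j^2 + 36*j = (j)*(j^3 + 10*j^2 + 33*j + 36) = j*(j + 4)*(j^2 + 6*j + 9) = j*(j + 3)*(j + 4)*(j + 3)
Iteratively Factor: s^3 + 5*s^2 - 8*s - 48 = (s + 4)*(s^2 + s - 12) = (s + 4)^2*(s - 3)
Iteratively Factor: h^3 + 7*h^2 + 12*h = (h + 4)*(h^2 + 3*h) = (h + 3)*(h + 4)*(h)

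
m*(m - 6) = m^2 - 6*m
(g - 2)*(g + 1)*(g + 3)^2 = g^4 + 5*g^3 + g^2 - 21*g - 18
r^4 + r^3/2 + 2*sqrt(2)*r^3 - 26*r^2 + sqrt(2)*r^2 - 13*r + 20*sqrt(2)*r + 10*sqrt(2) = (r + 1/2)*(r - 2*sqrt(2))*(r - sqrt(2))*(r + 5*sqrt(2))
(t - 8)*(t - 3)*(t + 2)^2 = t^4 - 7*t^3 - 16*t^2 + 52*t + 96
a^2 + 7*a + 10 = (a + 2)*(a + 5)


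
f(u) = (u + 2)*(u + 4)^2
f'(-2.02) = 3.84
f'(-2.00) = 4.00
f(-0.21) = 25.71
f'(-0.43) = 23.95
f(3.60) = 323.46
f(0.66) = 57.76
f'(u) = (u + 2)*(2*u + 8) + (u + 4)^2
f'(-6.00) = 20.00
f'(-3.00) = -1.00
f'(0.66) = 46.51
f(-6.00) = -16.00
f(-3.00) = -1.00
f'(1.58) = 71.09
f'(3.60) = 142.88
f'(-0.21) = 27.93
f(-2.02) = -0.08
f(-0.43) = 20.01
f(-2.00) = 0.00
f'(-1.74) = 6.28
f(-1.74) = 1.33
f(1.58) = 111.47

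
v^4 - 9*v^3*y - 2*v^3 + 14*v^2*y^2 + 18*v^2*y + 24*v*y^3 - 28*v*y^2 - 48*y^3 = (v - 2)*(v - 6*y)*(v - 4*y)*(v + y)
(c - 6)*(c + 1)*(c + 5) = c^3 - 31*c - 30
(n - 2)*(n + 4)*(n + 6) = n^3 + 8*n^2 + 4*n - 48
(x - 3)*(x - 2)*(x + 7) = x^3 + 2*x^2 - 29*x + 42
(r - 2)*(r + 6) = r^2 + 4*r - 12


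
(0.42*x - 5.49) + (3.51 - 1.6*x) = -1.18*x - 1.98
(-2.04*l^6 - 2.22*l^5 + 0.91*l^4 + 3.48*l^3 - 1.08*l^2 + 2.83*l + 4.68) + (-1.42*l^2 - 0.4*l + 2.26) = -2.04*l^6 - 2.22*l^5 + 0.91*l^4 + 3.48*l^3 - 2.5*l^2 + 2.43*l + 6.94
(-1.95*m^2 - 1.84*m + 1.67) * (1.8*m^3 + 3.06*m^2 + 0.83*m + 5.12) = -3.51*m^5 - 9.279*m^4 - 4.2429*m^3 - 6.401*m^2 - 8.0347*m + 8.5504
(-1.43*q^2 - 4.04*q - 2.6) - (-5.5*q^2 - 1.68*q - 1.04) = 4.07*q^2 - 2.36*q - 1.56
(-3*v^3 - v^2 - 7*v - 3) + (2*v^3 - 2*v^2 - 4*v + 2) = -v^3 - 3*v^2 - 11*v - 1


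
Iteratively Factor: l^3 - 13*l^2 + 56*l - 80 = (l - 5)*(l^2 - 8*l + 16) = (l - 5)*(l - 4)*(l - 4)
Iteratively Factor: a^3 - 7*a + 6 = (a - 1)*(a^2 + a - 6) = (a - 1)*(a + 3)*(a - 2)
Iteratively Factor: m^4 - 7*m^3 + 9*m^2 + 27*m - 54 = (m - 3)*(m^3 - 4*m^2 - 3*m + 18) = (m - 3)*(m + 2)*(m^2 - 6*m + 9) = (m - 3)^2*(m + 2)*(m - 3)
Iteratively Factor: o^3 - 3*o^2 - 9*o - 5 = (o - 5)*(o^2 + 2*o + 1) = (o - 5)*(o + 1)*(o + 1)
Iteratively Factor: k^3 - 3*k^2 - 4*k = (k + 1)*(k^2 - 4*k) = (k - 4)*(k + 1)*(k)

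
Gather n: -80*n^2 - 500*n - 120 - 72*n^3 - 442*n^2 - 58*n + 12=-72*n^3 - 522*n^2 - 558*n - 108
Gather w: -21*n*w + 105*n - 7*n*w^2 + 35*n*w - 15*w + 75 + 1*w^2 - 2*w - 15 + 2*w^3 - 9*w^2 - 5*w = 105*n + 2*w^3 + w^2*(-7*n - 8) + w*(14*n - 22) + 60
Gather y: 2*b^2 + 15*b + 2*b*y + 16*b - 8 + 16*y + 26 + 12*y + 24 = 2*b^2 + 31*b + y*(2*b + 28) + 42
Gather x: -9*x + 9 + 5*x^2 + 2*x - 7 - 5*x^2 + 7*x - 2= 0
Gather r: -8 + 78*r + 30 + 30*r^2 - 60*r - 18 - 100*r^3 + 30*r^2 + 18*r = -100*r^3 + 60*r^2 + 36*r + 4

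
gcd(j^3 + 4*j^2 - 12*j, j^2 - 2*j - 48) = j + 6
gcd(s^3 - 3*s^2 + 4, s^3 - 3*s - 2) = s^2 - s - 2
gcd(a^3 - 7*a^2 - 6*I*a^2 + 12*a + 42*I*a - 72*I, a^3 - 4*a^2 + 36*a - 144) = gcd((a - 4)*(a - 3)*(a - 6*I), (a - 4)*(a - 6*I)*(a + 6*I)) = a^2 + a*(-4 - 6*I) + 24*I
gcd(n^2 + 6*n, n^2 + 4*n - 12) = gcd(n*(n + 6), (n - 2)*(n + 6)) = n + 6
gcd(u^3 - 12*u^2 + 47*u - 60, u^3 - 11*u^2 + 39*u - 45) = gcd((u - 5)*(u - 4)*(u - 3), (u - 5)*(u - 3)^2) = u^2 - 8*u + 15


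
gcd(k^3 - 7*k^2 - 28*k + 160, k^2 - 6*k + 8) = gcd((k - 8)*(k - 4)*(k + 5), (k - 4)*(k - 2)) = k - 4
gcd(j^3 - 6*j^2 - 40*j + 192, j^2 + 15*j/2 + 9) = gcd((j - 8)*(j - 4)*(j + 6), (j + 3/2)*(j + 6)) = j + 6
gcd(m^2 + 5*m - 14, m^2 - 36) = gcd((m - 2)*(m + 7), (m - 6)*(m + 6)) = 1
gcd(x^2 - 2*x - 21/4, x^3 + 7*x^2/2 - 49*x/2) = x - 7/2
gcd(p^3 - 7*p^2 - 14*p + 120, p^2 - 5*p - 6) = p - 6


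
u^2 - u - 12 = (u - 4)*(u + 3)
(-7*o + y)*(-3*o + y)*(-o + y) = -21*o^3 + 31*o^2*y - 11*o*y^2 + y^3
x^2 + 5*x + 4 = (x + 1)*(x + 4)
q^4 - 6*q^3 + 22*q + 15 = (q - 5)*(q - 3)*(q + 1)^2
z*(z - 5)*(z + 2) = z^3 - 3*z^2 - 10*z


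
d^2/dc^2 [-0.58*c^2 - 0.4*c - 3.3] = -1.16000000000000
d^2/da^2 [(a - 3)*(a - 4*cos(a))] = 2*(2*a - 6)*cos(a) + 8*sin(a) + 2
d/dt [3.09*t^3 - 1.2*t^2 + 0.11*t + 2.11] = 9.27*t^2 - 2.4*t + 0.11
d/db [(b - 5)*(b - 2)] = 2*b - 7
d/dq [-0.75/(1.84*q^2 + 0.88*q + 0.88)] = (2.76*q + 0.66)/(1.84*q^2 + 0.88*q + 0.88)^2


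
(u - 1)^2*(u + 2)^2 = u^4 + 2*u^3 - 3*u^2 - 4*u + 4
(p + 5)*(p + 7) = p^2 + 12*p + 35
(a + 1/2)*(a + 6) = a^2 + 13*a/2 + 3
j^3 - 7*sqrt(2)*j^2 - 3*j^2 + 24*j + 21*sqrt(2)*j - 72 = (j - 3)*(j - 4*sqrt(2))*(j - 3*sqrt(2))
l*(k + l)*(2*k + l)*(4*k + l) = 8*k^3*l + 14*k^2*l^2 + 7*k*l^3 + l^4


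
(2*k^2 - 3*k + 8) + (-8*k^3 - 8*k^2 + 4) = -8*k^3 - 6*k^2 - 3*k + 12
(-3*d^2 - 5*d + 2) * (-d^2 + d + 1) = 3*d^4 + 2*d^3 - 10*d^2 - 3*d + 2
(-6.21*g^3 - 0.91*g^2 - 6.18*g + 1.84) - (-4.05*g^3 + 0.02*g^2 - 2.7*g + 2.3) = -2.16*g^3 - 0.93*g^2 - 3.48*g - 0.46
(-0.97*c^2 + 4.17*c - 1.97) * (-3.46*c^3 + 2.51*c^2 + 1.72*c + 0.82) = 3.3562*c^5 - 16.8629*c^4 + 15.6145*c^3 + 1.4323*c^2 + 0.0309999999999997*c - 1.6154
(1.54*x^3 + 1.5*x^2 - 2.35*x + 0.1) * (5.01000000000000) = 7.7154*x^3 + 7.515*x^2 - 11.7735*x + 0.501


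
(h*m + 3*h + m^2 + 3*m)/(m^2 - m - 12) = (h + m)/(m - 4)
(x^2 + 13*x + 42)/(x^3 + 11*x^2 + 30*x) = (x + 7)/(x*(x + 5))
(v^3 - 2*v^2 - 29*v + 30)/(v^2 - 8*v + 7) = (v^2 - v - 30)/(v - 7)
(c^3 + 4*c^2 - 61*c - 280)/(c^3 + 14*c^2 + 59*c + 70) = (c - 8)/(c + 2)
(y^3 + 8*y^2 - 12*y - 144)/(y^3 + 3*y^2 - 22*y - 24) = (y + 6)/(y + 1)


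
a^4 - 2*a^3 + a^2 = a^2*(-I*a + I)*(I*a - I)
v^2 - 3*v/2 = v*(v - 3/2)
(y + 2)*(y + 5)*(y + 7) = y^3 + 14*y^2 + 59*y + 70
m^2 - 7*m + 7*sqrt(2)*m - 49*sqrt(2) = (m - 7)*(m + 7*sqrt(2))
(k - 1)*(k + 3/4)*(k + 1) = k^3 + 3*k^2/4 - k - 3/4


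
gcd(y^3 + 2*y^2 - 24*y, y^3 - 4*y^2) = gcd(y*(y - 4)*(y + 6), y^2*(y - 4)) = y^2 - 4*y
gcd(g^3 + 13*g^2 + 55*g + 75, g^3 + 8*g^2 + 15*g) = g^2 + 8*g + 15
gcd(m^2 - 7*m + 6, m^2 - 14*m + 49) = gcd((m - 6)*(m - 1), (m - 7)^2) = 1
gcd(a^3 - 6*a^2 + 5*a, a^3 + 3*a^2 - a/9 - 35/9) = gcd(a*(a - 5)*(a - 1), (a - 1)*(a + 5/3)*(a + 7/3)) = a - 1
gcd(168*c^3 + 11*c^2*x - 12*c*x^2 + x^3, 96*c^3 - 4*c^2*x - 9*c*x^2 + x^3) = -24*c^2 - 5*c*x + x^2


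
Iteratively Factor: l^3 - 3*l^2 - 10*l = (l + 2)*(l^2 - 5*l) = l*(l + 2)*(l - 5)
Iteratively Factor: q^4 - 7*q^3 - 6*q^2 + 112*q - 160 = (q - 2)*(q^3 - 5*q^2 - 16*q + 80) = (q - 4)*(q - 2)*(q^2 - q - 20) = (q - 5)*(q - 4)*(q - 2)*(q + 4)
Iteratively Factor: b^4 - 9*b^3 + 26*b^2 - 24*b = (b)*(b^3 - 9*b^2 + 26*b - 24) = b*(b - 4)*(b^2 - 5*b + 6) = b*(b - 4)*(b - 3)*(b - 2)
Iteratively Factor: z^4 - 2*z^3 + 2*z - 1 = (z - 1)*(z^3 - z^2 - z + 1) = (z - 1)*(z + 1)*(z^2 - 2*z + 1) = (z - 1)^2*(z + 1)*(z - 1)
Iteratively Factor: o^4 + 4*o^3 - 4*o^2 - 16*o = (o - 2)*(o^3 + 6*o^2 + 8*o) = o*(o - 2)*(o^2 + 6*o + 8) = o*(o - 2)*(o + 2)*(o + 4)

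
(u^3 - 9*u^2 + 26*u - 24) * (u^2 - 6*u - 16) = u^5 - 15*u^4 + 64*u^3 - 36*u^2 - 272*u + 384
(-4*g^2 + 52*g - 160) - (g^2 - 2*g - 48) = -5*g^2 + 54*g - 112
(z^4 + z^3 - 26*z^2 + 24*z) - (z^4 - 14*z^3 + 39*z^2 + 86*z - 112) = 15*z^3 - 65*z^2 - 62*z + 112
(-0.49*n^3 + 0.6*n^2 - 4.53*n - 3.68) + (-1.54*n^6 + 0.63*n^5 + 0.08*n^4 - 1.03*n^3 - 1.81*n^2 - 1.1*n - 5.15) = -1.54*n^6 + 0.63*n^5 + 0.08*n^4 - 1.52*n^3 - 1.21*n^2 - 5.63*n - 8.83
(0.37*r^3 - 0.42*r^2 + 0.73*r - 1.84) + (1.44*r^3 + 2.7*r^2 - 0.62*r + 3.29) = 1.81*r^3 + 2.28*r^2 + 0.11*r + 1.45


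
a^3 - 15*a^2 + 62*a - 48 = (a - 8)*(a - 6)*(a - 1)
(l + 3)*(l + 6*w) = l^2 + 6*l*w + 3*l + 18*w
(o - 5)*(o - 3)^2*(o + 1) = o^4 - 10*o^3 + 28*o^2 - 6*o - 45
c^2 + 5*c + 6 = (c + 2)*(c + 3)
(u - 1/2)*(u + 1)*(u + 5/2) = u^3 + 3*u^2 + 3*u/4 - 5/4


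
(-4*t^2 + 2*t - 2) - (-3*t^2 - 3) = -t^2 + 2*t + 1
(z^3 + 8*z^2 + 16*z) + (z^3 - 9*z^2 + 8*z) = 2*z^3 - z^2 + 24*z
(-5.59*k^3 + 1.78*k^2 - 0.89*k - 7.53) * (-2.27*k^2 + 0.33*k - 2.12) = 12.6893*k^5 - 5.8853*k^4 + 14.4585*k^3 + 13.0258*k^2 - 0.5981*k + 15.9636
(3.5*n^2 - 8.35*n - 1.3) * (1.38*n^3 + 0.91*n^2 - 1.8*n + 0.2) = 4.83*n^5 - 8.338*n^4 - 15.6925*n^3 + 14.547*n^2 + 0.67*n - 0.26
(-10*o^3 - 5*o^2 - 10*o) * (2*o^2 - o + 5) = -20*o^5 - 65*o^3 - 15*o^2 - 50*o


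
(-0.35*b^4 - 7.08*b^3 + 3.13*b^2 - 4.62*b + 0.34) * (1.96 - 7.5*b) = 2.625*b^5 + 52.414*b^4 - 37.3518*b^3 + 40.7848*b^2 - 11.6052*b + 0.6664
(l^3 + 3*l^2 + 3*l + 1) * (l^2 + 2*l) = l^5 + 5*l^4 + 9*l^3 + 7*l^2 + 2*l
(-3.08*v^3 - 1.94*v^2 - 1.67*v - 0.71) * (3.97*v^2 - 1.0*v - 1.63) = -12.2276*v^5 - 4.6218*v^4 + 0.330499999999999*v^3 + 2.0135*v^2 + 3.4321*v + 1.1573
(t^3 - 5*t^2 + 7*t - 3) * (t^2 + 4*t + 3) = t^5 - t^4 - 10*t^3 + 10*t^2 + 9*t - 9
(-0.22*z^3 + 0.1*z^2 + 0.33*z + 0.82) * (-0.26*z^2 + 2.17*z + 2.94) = 0.0572*z^5 - 0.5034*z^4 - 0.5156*z^3 + 0.7969*z^2 + 2.7496*z + 2.4108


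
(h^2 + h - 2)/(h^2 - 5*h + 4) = (h + 2)/(h - 4)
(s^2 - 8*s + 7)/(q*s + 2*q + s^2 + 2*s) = (s^2 - 8*s + 7)/(q*s + 2*q + s^2 + 2*s)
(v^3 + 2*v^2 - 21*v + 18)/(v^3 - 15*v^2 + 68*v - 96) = (v^2 + 5*v - 6)/(v^2 - 12*v + 32)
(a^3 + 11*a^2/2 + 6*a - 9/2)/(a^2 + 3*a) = a + 5/2 - 3/(2*a)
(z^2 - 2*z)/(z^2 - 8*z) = (z - 2)/(z - 8)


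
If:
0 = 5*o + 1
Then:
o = -1/5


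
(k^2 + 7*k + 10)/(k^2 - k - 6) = (k + 5)/(k - 3)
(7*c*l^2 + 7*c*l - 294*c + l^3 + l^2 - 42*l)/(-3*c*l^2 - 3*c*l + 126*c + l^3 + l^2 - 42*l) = (-7*c - l)/(3*c - l)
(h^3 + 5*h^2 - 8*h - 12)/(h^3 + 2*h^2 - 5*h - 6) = (h + 6)/(h + 3)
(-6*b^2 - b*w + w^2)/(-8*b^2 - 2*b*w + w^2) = (-3*b + w)/(-4*b + w)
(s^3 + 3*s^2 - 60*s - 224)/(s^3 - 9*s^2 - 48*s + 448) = (s + 4)/(s - 8)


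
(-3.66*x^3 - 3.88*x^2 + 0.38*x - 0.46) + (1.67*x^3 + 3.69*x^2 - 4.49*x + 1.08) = -1.99*x^3 - 0.19*x^2 - 4.11*x + 0.62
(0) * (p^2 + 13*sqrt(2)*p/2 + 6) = 0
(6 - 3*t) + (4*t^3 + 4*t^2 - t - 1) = 4*t^3 + 4*t^2 - 4*t + 5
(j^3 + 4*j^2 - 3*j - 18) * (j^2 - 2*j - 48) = j^5 + 2*j^4 - 59*j^3 - 204*j^2 + 180*j + 864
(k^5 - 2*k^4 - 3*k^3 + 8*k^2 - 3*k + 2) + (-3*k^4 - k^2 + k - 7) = k^5 - 5*k^4 - 3*k^3 + 7*k^2 - 2*k - 5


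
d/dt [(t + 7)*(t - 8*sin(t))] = t - (t + 7)*(8*cos(t) - 1) - 8*sin(t)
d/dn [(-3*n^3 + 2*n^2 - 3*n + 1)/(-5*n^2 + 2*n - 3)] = (15*n^4 - 12*n^3 + 16*n^2 - 2*n + 7)/(25*n^4 - 20*n^3 + 34*n^2 - 12*n + 9)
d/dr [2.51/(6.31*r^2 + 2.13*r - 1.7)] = (-31.6762*r - 5.3463)/(6.31*r^2 + 2.13*r - 1.7)^2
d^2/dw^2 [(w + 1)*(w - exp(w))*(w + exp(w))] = -4*w*exp(2*w) + 6*w - 8*exp(2*w) + 2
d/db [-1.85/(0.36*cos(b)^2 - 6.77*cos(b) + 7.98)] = (12.5245 - 1.332*cos(b))*sin(b)/(0.36*cos(b)^2 - 6.77*cos(b) + 7.98)^2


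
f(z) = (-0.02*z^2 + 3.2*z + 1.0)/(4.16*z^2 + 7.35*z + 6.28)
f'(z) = (3.2 - 0.04*z)/(4.16*z^2 + 7.35*z + 6.28) + (-8.32*z - 7.35)*(-0.02*z^2 + 3.2*z + 1.0)/(4.16*z^2 + 7.35*z + 6.28)^2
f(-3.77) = -0.30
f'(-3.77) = -0.10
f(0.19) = 0.21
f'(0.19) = 0.17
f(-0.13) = 0.11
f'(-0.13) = 0.47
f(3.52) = 0.14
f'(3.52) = -0.03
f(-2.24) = -0.59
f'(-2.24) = -0.31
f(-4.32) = -0.25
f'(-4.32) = -0.07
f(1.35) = 0.22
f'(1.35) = -0.04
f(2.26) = 0.18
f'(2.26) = -0.04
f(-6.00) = -0.17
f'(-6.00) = -0.03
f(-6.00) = -0.17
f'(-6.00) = -0.03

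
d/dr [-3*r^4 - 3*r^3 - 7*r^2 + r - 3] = -12*r^3 - 9*r^2 - 14*r + 1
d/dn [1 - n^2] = -2*n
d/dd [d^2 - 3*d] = 2*d - 3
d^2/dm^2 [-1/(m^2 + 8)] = 2*(8 - 3*m^2)/(m^2 + 8)^3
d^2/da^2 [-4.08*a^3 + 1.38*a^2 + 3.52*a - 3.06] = 2.76 - 24.48*a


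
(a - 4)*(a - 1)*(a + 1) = a^3 - 4*a^2 - a + 4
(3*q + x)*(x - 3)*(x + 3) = 3*q*x^2 - 27*q + x^3 - 9*x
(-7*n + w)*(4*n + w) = -28*n^2 - 3*n*w + w^2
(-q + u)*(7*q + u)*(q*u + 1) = -7*q^3*u + 6*q^2*u^2 - 7*q^2 + q*u^3 + 6*q*u + u^2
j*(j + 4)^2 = j^3 + 8*j^2 + 16*j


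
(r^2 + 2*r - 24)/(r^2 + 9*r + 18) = (r - 4)/(r + 3)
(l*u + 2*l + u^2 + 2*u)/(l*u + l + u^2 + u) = (u + 2)/(u + 1)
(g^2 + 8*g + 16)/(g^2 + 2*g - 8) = (g + 4)/(g - 2)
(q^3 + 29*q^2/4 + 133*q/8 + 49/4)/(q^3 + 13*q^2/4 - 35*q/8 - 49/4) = (q + 2)/(q - 2)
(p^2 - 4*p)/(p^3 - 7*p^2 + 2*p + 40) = p/(p^2 - 3*p - 10)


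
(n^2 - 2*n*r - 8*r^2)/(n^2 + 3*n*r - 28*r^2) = (n + 2*r)/(n + 7*r)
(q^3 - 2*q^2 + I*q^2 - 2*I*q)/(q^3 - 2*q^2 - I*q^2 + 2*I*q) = (q + I)/(q - I)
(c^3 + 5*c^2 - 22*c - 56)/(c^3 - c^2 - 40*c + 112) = (c + 2)/(c - 4)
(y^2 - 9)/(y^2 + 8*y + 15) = (y - 3)/(y + 5)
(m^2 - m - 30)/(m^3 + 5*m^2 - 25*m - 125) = (m - 6)/(m^2 - 25)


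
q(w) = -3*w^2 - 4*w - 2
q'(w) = -6*w - 4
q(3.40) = -50.28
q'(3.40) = -24.40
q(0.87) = -7.75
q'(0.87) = -9.22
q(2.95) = -39.91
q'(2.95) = -21.70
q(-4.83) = -52.67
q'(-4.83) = 24.98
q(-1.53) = -2.90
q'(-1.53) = 5.18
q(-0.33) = -1.01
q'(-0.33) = -2.02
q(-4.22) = -38.55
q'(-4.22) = 21.32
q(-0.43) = -0.83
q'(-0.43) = -1.42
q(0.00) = -2.00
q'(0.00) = -4.00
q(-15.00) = -617.00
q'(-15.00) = 86.00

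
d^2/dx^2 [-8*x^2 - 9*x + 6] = -16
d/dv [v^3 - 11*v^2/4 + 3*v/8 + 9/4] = 3*v^2 - 11*v/2 + 3/8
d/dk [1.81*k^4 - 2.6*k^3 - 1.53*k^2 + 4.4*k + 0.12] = 7.24*k^3 - 7.8*k^2 - 3.06*k + 4.4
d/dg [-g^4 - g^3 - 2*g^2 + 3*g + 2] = -4*g^3 - 3*g^2 - 4*g + 3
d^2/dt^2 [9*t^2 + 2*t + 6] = 18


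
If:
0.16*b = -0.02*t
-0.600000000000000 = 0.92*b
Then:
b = -0.65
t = 5.22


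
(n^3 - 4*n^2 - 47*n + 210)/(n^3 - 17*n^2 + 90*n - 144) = (n^2 + 2*n - 35)/(n^2 - 11*n + 24)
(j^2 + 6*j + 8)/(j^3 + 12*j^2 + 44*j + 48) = 1/(j + 6)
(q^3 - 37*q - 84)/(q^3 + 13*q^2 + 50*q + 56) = (q^2 - 4*q - 21)/(q^2 + 9*q + 14)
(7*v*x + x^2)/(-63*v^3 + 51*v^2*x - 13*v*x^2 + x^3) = x*(7*v + x)/(-63*v^3 + 51*v^2*x - 13*v*x^2 + x^3)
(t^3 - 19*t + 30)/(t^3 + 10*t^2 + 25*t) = (t^2 - 5*t + 6)/(t*(t + 5))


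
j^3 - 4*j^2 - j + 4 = (j - 4)*(j - 1)*(j + 1)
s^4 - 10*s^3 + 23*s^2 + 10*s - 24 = (s - 6)*(s - 4)*(s - 1)*(s + 1)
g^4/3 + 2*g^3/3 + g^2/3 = g^2*(g/3 + 1/3)*(g + 1)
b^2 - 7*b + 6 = (b - 6)*(b - 1)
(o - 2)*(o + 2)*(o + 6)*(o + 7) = o^4 + 13*o^3 + 38*o^2 - 52*o - 168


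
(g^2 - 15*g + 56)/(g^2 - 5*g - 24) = (g - 7)/(g + 3)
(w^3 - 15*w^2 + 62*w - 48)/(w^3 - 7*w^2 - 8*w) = (w^2 - 7*w + 6)/(w*(w + 1))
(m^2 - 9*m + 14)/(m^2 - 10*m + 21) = (m - 2)/(m - 3)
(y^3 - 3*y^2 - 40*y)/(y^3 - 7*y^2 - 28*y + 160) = y/(y - 4)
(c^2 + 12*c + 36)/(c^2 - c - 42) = (c + 6)/(c - 7)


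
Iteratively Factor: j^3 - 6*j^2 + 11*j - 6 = (j - 1)*(j^2 - 5*j + 6) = (j - 3)*(j - 1)*(j - 2)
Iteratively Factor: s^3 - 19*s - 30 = (s - 5)*(s^2 + 5*s + 6) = (s - 5)*(s + 3)*(s + 2)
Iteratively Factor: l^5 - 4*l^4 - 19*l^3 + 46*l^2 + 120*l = (l - 4)*(l^4 - 19*l^2 - 30*l) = (l - 4)*(l + 2)*(l^3 - 2*l^2 - 15*l) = l*(l - 4)*(l + 2)*(l^2 - 2*l - 15) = l*(l - 5)*(l - 4)*(l + 2)*(l + 3)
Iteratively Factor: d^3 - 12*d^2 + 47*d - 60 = (d - 5)*(d^2 - 7*d + 12) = (d - 5)*(d - 3)*(d - 4)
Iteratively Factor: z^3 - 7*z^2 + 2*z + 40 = (z - 5)*(z^2 - 2*z - 8) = (z - 5)*(z - 4)*(z + 2)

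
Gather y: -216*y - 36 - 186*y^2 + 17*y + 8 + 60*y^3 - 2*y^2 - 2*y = 60*y^3 - 188*y^2 - 201*y - 28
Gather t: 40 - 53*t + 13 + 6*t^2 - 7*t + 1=6*t^2 - 60*t + 54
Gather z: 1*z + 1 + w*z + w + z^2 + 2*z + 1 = w + z^2 + z*(w + 3) + 2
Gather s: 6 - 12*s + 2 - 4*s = 8 - 16*s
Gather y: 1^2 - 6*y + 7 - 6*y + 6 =14 - 12*y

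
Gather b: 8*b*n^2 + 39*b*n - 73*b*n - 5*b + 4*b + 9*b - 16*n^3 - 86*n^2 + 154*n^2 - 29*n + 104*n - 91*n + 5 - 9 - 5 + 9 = b*(8*n^2 - 34*n + 8) - 16*n^3 + 68*n^2 - 16*n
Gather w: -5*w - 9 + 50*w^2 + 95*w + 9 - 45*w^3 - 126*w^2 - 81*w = -45*w^3 - 76*w^2 + 9*w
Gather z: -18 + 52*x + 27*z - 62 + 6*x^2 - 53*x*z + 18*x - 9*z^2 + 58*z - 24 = 6*x^2 + 70*x - 9*z^2 + z*(85 - 53*x) - 104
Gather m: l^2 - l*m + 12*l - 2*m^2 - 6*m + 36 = l^2 + 12*l - 2*m^2 + m*(-l - 6) + 36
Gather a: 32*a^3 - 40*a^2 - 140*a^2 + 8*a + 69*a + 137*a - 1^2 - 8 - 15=32*a^3 - 180*a^2 + 214*a - 24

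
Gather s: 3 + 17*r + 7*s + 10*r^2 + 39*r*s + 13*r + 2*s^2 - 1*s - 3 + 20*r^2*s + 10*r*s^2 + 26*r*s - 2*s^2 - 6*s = 10*r^2 + 10*r*s^2 + 30*r + s*(20*r^2 + 65*r)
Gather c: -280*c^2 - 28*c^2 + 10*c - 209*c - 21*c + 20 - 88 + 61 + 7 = -308*c^2 - 220*c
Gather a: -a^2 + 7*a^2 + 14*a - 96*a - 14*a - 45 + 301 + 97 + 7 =6*a^2 - 96*a + 360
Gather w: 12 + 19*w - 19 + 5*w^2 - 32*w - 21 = 5*w^2 - 13*w - 28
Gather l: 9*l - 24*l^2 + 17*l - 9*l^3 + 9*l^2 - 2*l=-9*l^3 - 15*l^2 + 24*l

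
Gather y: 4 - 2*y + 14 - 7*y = 18 - 9*y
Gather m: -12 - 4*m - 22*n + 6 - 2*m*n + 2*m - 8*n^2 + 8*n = m*(-2*n - 2) - 8*n^2 - 14*n - 6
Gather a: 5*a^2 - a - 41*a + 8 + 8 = 5*a^2 - 42*a + 16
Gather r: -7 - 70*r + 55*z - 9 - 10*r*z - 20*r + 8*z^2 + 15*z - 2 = r*(-10*z - 90) + 8*z^2 + 70*z - 18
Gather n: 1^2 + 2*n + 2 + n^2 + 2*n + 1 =n^2 + 4*n + 4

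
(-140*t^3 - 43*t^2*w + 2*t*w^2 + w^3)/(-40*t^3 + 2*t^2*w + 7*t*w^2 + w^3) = (7*t - w)/(2*t - w)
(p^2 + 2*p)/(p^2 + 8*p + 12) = p/(p + 6)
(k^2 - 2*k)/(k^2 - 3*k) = (k - 2)/(k - 3)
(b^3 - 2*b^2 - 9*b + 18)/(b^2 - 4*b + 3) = (b^2 + b - 6)/(b - 1)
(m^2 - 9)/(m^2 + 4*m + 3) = (m - 3)/(m + 1)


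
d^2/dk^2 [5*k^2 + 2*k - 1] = 10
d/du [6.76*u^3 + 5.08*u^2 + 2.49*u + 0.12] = 20.28*u^2 + 10.16*u + 2.49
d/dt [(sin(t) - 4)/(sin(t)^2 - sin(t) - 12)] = -cos(t)/(sin(t) + 3)^2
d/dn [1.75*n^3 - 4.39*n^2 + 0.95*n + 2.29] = 5.25*n^2 - 8.78*n + 0.95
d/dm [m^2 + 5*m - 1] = 2*m + 5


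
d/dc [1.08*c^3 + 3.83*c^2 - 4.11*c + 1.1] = 3.24*c^2 + 7.66*c - 4.11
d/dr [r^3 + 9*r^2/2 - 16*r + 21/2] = 3*r^2 + 9*r - 16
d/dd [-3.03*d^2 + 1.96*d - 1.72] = 1.96 - 6.06*d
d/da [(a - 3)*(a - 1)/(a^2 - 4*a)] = 6*(2 - a)/(a^2*(a^2 - 8*a + 16))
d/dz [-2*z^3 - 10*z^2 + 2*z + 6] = -6*z^2 - 20*z + 2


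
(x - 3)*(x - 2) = x^2 - 5*x + 6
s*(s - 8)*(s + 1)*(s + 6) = s^4 - s^3 - 50*s^2 - 48*s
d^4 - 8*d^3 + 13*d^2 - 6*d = d*(d - 6)*(d - 1)^2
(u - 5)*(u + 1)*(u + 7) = u^3 + 3*u^2 - 33*u - 35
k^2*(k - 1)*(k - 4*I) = k^4 - k^3 - 4*I*k^3 + 4*I*k^2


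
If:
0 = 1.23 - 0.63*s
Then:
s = 1.95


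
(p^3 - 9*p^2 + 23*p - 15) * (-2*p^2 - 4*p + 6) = -2*p^5 + 14*p^4 - 4*p^3 - 116*p^2 + 198*p - 90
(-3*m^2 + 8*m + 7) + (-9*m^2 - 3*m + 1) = -12*m^2 + 5*m + 8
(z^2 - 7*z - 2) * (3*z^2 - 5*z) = 3*z^4 - 26*z^3 + 29*z^2 + 10*z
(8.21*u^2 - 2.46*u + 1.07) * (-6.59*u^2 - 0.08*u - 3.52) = -54.1039*u^4 + 15.5546*u^3 - 35.7537*u^2 + 8.5736*u - 3.7664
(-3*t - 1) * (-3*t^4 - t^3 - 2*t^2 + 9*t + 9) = 9*t^5 + 6*t^4 + 7*t^3 - 25*t^2 - 36*t - 9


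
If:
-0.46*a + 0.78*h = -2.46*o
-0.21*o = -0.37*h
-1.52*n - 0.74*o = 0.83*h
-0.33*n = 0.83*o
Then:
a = 0.00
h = 0.00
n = 0.00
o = 0.00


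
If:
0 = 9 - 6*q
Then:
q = 3/2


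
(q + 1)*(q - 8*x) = q^2 - 8*q*x + q - 8*x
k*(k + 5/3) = k^2 + 5*k/3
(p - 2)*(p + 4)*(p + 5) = p^3 + 7*p^2 + 2*p - 40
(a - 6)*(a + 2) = a^2 - 4*a - 12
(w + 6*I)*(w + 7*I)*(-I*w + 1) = -I*w^3 + 14*w^2 + 55*I*w - 42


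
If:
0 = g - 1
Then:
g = 1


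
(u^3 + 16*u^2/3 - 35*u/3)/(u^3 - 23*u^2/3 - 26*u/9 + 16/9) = 3*u*(3*u^2 + 16*u - 35)/(9*u^3 - 69*u^2 - 26*u + 16)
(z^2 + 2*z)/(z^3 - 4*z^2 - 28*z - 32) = z/(z^2 - 6*z - 16)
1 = 1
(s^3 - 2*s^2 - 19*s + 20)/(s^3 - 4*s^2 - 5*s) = (s^2 + 3*s - 4)/(s*(s + 1))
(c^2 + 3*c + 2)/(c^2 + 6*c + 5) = (c + 2)/(c + 5)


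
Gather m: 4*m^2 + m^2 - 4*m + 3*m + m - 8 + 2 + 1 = 5*m^2 - 5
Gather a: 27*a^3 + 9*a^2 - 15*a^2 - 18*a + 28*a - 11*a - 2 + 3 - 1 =27*a^3 - 6*a^2 - a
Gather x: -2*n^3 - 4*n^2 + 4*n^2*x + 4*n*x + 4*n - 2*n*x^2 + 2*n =-2*n^3 - 4*n^2 - 2*n*x^2 + 6*n + x*(4*n^2 + 4*n)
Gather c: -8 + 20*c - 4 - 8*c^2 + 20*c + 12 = -8*c^2 + 40*c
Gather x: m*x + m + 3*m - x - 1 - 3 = 4*m + x*(m - 1) - 4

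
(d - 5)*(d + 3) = d^2 - 2*d - 15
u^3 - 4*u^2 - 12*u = u*(u - 6)*(u + 2)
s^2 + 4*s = s*(s + 4)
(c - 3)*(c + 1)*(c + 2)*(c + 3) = c^4 + 3*c^3 - 7*c^2 - 27*c - 18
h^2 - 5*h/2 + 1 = (h - 2)*(h - 1/2)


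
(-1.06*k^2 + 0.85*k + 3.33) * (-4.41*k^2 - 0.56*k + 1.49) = 4.6746*k^4 - 3.1549*k^3 - 16.7407*k^2 - 0.5983*k + 4.9617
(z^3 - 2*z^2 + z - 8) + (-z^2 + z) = z^3 - 3*z^2 + 2*z - 8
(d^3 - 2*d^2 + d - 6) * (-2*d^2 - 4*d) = -2*d^5 + 6*d^3 + 8*d^2 + 24*d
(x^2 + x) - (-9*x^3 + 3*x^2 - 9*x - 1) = 9*x^3 - 2*x^2 + 10*x + 1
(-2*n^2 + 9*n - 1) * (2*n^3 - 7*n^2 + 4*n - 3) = -4*n^5 + 32*n^4 - 73*n^3 + 49*n^2 - 31*n + 3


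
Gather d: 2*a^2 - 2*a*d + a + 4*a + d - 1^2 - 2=2*a^2 + 5*a + d*(1 - 2*a) - 3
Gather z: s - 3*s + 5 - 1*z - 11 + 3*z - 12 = -2*s + 2*z - 18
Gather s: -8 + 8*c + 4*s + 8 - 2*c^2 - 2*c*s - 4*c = -2*c^2 + 4*c + s*(4 - 2*c)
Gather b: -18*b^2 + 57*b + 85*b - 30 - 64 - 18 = -18*b^2 + 142*b - 112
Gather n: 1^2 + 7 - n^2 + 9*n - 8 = -n^2 + 9*n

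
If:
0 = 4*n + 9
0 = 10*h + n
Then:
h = 9/40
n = -9/4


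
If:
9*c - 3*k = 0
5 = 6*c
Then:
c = 5/6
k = 5/2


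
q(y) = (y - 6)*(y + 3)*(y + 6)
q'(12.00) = 468.00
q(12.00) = 1620.00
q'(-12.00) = 324.00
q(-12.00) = -972.00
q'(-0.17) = -36.93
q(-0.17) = -101.80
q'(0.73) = -30.02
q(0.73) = -132.29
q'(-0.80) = -38.88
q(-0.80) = -77.79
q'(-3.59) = -18.88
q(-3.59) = 13.64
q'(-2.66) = -30.73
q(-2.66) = -9.83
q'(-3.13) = -25.39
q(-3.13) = 3.41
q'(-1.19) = -38.89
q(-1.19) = -62.60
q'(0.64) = -30.93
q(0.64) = -129.55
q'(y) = (y - 6)*(y + 3) + (y - 6)*(y + 6) + (y + 3)*(y + 6) = 3*y^2 + 6*y - 36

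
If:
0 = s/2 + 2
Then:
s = -4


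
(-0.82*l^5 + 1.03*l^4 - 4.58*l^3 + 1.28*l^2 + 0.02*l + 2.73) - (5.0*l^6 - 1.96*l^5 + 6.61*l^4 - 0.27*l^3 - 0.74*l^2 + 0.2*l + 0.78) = -5.0*l^6 + 1.14*l^5 - 5.58*l^4 - 4.31*l^3 + 2.02*l^2 - 0.18*l + 1.95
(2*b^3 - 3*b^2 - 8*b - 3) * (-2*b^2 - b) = -4*b^5 + 4*b^4 + 19*b^3 + 14*b^2 + 3*b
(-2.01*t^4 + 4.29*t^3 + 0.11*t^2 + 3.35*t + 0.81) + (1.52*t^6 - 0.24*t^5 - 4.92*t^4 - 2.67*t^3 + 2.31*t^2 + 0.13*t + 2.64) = 1.52*t^6 - 0.24*t^5 - 6.93*t^4 + 1.62*t^3 + 2.42*t^2 + 3.48*t + 3.45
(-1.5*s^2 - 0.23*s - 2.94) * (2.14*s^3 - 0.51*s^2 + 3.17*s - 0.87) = -3.21*s^5 + 0.2728*s^4 - 10.9293*s^3 + 2.0753*s^2 - 9.1197*s + 2.5578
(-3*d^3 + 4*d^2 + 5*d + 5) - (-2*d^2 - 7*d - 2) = -3*d^3 + 6*d^2 + 12*d + 7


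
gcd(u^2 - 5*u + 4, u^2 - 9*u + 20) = u - 4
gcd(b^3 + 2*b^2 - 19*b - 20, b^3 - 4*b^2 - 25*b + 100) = b^2 + b - 20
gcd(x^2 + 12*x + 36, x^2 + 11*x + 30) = x + 6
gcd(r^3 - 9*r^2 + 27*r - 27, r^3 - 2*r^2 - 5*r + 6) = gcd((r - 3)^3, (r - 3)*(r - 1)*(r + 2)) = r - 3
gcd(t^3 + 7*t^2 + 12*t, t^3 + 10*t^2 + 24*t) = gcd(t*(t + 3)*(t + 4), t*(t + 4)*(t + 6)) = t^2 + 4*t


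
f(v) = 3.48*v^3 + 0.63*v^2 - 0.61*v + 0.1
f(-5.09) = -439.39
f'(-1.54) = 22.21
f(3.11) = 108.98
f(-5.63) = -597.51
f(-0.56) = 0.03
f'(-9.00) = 833.69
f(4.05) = 239.14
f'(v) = 10.44*v^2 + 1.26*v - 0.61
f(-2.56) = -52.59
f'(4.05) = 175.74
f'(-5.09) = 263.46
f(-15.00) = -11594.00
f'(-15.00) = 2329.49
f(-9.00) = -2480.30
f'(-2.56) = 64.58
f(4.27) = 279.92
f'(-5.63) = 323.21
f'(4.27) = 195.12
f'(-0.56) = 1.96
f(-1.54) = -10.18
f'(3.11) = 104.29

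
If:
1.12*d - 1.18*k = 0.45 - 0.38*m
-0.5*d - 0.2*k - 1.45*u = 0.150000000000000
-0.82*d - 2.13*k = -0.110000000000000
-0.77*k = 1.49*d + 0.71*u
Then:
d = 0.04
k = 0.04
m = 1.18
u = -0.12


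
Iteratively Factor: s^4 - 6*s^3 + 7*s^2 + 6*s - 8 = (s - 2)*(s^3 - 4*s^2 - s + 4) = (s - 4)*(s - 2)*(s^2 - 1) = (s - 4)*(s - 2)*(s + 1)*(s - 1)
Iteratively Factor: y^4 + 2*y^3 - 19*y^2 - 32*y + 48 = (y + 4)*(y^3 - 2*y^2 - 11*y + 12) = (y - 1)*(y + 4)*(y^2 - y - 12) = (y - 1)*(y + 3)*(y + 4)*(y - 4)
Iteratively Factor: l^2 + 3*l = (l)*(l + 3)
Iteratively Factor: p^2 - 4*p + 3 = (p - 3)*(p - 1)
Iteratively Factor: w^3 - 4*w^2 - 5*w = (w + 1)*(w^2 - 5*w) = w*(w + 1)*(w - 5)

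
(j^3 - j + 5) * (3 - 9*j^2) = -9*j^5 + 12*j^3 - 45*j^2 - 3*j + 15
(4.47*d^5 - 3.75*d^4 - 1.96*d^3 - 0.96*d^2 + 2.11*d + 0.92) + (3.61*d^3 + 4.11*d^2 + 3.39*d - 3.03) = 4.47*d^5 - 3.75*d^4 + 1.65*d^3 + 3.15*d^2 + 5.5*d - 2.11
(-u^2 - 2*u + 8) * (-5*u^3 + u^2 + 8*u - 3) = 5*u^5 + 9*u^4 - 50*u^3 - 5*u^2 + 70*u - 24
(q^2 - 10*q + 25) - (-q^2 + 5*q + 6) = 2*q^2 - 15*q + 19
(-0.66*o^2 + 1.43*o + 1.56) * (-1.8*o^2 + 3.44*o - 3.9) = 1.188*o^4 - 4.8444*o^3 + 4.6852*o^2 - 0.210599999999999*o - 6.084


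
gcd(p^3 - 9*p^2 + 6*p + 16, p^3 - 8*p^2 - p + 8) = p^2 - 7*p - 8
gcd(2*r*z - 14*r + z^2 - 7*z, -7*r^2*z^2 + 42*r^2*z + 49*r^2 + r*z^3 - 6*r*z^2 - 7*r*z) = z - 7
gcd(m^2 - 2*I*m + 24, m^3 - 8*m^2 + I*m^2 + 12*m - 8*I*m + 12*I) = 1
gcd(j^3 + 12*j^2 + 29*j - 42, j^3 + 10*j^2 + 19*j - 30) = j^2 + 5*j - 6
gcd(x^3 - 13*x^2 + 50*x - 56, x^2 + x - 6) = x - 2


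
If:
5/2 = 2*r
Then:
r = 5/4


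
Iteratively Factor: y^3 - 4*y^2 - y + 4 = (y - 1)*(y^2 - 3*y - 4) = (y - 4)*(y - 1)*(y + 1)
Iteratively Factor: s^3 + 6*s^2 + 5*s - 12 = (s + 4)*(s^2 + 2*s - 3) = (s + 3)*(s + 4)*(s - 1)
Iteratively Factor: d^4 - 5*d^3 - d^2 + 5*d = (d - 5)*(d^3 - d) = d*(d - 5)*(d^2 - 1) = d*(d - 5)*(d + 1)*(d - 1)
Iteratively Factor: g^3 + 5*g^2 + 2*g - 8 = (g + 4)*(g^2 + g - 2) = (g + 2)*(g + 4)*(g - 1)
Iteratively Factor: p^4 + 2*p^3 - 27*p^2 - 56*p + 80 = (p + 4)*(p^3 - 2*p^2 - 19*p + 20) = (p - 1)*(p + 4)*(p^2 - p - 20) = (p - 1)*(p + 4)^2*(p - 5)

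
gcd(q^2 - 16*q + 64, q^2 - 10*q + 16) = q - 8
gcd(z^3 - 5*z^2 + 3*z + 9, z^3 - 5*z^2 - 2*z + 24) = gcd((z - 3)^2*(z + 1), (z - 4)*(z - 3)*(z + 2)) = z - 3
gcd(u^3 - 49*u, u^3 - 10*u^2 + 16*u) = u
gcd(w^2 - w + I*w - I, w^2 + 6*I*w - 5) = w + I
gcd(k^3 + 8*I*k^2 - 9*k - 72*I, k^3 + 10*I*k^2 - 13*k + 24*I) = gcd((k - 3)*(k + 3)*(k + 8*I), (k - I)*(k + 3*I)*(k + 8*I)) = k + 8*I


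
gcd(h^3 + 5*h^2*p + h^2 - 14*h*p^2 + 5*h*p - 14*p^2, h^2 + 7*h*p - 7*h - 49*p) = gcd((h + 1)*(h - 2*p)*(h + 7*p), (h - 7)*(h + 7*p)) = h + 7*p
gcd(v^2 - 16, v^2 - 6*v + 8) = v - 4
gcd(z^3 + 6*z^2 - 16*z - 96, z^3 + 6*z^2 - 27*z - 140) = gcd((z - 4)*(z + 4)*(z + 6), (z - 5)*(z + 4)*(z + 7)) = z + 4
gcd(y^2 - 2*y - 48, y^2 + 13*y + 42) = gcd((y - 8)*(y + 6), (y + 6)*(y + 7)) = y + 6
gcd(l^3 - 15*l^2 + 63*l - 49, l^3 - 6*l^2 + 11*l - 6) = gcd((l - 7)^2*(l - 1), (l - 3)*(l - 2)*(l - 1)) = l - 1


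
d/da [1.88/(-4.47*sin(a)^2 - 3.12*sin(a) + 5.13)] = (16.8072*sin(a) + 5.8656)*cos(a)/(4.47*sin(a)^2 + 3.12*sin(a) - 5.13)^2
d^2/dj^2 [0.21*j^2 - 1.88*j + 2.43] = 0.420000000000000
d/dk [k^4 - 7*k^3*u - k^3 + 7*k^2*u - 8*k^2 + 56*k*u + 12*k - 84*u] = 4*k^3 - 21*k^2*u - 3*k^2 + 14*k*u - 16*k + 56*u + 12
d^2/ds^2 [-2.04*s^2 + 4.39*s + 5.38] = -4.08000000000000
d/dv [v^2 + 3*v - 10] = 2*v + 3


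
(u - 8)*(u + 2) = u^2 - 6*u - 16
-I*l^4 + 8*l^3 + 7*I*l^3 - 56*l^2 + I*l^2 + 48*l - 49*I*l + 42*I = (l - 6)*(l + I)*(l + 7*I)*(-I*l + I)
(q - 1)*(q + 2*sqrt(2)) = q^2 - q + 2*sqrt(2)*q - 2*sqrt(2)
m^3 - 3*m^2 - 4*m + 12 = (m - 3)*(m - 2)*(m + 2)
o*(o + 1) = o^2 + o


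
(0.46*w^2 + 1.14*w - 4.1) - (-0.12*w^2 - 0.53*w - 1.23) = 0.58*w^2 + 1.67*w - 2.87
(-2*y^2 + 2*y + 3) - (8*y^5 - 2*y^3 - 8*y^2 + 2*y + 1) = -8*y^5 + 2*y^3 + 6*y^2 + 2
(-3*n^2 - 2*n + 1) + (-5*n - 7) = -3*n^2 - 7*n - 6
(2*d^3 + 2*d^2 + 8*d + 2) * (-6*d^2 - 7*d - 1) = -12*d^5 - 26*d^4 - 64*d^3 - 70*d^2 - 22*d - 2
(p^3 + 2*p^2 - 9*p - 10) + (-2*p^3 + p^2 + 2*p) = -p^3 + 3*p^2 - 7*p - 10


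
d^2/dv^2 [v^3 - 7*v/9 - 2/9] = 6*v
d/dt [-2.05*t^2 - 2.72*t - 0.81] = -4.1*t - 2.72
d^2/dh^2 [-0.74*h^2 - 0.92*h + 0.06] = -1.48000000000000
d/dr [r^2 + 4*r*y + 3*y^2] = 2*r + 4*y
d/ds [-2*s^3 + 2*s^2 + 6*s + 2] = -6*s^2 + 4*s + 6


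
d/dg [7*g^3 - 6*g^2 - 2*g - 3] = 21*g^2 - 12*g - 2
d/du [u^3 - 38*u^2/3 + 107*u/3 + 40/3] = 3*u^2 - 76*u/3 + 107/3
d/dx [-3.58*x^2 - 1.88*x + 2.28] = -7.16*x - 1.88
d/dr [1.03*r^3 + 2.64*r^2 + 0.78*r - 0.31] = 3.09*r^2 + 5.28*r + 0.78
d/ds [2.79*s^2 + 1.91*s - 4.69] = 5.58*s + 1.91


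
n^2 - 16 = (n - 4)*(n + 4)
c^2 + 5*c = c*(c + 5)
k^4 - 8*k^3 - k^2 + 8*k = k*(k - 8)*(k - 1)*(k + 1)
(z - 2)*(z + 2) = z^2 - 4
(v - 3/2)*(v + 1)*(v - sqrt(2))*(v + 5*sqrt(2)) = v^4 - v^3/2 + 4*sqrt(2)*v^3 - 23*v^2/2 - 2*sqrt(2)*v^2 - 6*sqrt(2)*v + 5*v + 15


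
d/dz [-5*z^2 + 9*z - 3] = 9 - 10*z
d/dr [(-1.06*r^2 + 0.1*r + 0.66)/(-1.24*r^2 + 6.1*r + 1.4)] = (-6.342*r^2 - 1.3312*r - 3.886)/(1.5376*r^4 - 15.128*r^3 + 33.738*r^2 + 17.08*r + 1.96)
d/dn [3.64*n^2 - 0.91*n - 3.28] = 7.28*n - 0.91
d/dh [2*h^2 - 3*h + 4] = 4*h - 3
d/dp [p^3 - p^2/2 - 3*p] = 3*p^2 - p - 3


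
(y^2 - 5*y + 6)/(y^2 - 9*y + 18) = (y - 2)/(y - 6)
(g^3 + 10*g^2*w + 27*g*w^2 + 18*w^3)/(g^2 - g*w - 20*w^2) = (-g^3 - 10*g^2*w - 27*g*w^2 - 18*w^3)/(-g^2 + g*w + 20*w^2)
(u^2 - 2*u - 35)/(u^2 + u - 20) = (u - 7)/(u - 4)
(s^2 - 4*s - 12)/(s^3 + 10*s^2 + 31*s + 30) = (s - 6)/(s^2 + 8*s + 15)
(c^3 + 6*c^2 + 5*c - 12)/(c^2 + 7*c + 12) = c - 1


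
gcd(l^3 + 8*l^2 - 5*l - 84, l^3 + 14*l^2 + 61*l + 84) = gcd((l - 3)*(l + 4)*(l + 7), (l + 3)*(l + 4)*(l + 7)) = l^2 + 11*l + 28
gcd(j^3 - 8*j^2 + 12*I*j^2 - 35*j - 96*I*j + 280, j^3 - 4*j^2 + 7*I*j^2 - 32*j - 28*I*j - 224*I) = j^2 + j*(-8 + 7*I) - 56*I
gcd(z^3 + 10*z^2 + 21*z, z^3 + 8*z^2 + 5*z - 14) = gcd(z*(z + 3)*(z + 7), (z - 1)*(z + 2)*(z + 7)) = z + 7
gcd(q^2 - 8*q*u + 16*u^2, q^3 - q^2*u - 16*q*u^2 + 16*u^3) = q - 4*u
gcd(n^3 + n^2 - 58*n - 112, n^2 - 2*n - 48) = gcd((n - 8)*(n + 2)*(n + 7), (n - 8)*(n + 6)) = n - 8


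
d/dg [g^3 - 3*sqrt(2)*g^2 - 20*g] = 3*g^2 - 6*sqrt(2)*g - 20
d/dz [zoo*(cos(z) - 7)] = zoo*sin(z)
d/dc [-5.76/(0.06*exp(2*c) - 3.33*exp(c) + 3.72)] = (0.6912*exp(c) - 19.1808)*exp(c)/(0.06*exp(2*c) - 3.33*exp(c) + 3.72)^2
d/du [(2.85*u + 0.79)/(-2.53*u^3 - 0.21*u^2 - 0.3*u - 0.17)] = (14.421*u^3 + 6.5946*u^2 + 0.3318*u - 0.2475)/(6.4009*u^6 + 1.0626*u^5 + 1.5621*u^4 + 0.9862*u^3 + 0.1614*u^2 + 0.102*u + 0.0289)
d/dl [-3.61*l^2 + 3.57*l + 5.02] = 3.57 - 7.22*l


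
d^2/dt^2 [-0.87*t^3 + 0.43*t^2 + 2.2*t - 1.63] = 0.86 - 5.22*t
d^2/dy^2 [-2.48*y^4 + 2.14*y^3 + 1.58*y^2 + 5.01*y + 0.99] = -29.76*y^2 + 12.84*y + 3.16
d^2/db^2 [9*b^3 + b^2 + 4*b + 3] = 54*b + 2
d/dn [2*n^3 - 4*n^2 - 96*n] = 6*n^2 - 8*n - 96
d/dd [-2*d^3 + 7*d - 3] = 7 - 6*d^2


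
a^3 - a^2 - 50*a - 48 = (a - 8)*(a + 1)*(a + 6)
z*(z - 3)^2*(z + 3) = z^4 - 3*z^3 - 9*z^2 + 27*z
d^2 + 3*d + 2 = (d + 1)*(d + 2)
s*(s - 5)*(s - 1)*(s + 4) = s^4 - 2*s^3 - 19*s^2 + 20*s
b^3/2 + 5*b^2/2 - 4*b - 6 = (b/2 + 1/2)*(b - 2)*(b + 6)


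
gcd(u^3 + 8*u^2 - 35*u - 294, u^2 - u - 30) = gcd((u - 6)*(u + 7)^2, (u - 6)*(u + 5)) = u - 6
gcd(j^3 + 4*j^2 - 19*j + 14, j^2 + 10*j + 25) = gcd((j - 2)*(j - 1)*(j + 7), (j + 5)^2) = 1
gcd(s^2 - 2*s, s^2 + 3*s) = s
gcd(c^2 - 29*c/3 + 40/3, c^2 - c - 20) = 1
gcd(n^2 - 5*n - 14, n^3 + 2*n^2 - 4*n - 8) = n + 2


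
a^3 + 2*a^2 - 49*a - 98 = (a - 7)*(a + 2)*(a + 7)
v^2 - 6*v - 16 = (v - 8)*(v + 2)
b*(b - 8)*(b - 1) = b^3 - 9*b^2 + 8*b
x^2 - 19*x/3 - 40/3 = (x - 8)*(x + 5/3)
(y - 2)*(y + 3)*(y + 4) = y^3 + 5*y^2 - 2*y - 24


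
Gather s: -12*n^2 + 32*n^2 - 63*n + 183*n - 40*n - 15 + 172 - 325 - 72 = 20*n^2 + 80*n - 240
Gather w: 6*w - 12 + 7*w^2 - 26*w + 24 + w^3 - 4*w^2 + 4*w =w^3 + 3*w^2 - 16*w + 12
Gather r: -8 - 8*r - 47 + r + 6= -7*r - 49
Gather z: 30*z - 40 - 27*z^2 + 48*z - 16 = -27*z^2 + 78*z - 56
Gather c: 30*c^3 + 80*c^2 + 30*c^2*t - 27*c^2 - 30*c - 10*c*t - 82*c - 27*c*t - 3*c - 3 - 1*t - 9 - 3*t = 30*c^3 + c^2*(30*t + 53) + c*(-37*t - 115) - 4*t - 12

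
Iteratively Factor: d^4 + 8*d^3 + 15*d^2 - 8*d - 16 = (d + 4)*(d^3 + 4*d^2 - d - 4) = (d + 1)*(d + 4)*(d^2 + 3*d - 4) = (d + 1)*(d + 4)^2*(d - 1)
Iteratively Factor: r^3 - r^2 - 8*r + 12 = (r + 3)*(r^2 - 4*r + 4) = (r - 2)*(r + 3)*(r - 2)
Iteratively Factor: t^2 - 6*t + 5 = (t - 5)*(t - 1)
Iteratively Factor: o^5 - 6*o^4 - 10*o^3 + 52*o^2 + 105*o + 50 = (o + 1)*(o^4 - 7*o^3 - 3*o^2 + 55*o + 50) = (o + 1)^2*(o^3 - 8*o^2 + 5*o + 50) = (o - 5)*(o + 1)^2*(o^2 - 3*o - 10) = (o - 5)*(o + 1)^2*(o + 2)*(o - 5)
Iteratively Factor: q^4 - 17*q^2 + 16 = (q + 1)*(q^3 - q^2 - 16*q + 16) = (q - 4)*(q + 1)*(q^2 + 3*q - 4) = (q - 4)*(q - 1)*(q + 1)*(q + 4)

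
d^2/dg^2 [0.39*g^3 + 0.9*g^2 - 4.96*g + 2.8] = 2.34*g + 1.8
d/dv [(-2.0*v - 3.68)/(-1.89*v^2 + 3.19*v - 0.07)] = (-3.78*v^2 - 13.9104*v + 11.8792)/(3.5721*v^4 - 12.0582*v^3 + 10.4407*v^2 - 0.4466*v + 0.0049)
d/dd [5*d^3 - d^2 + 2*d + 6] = 15*d^2 - 2*d + 2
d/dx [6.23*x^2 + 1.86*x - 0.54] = 12.46*x + 1.86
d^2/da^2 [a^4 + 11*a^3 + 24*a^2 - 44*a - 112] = 12*a^2 + 66*a + 48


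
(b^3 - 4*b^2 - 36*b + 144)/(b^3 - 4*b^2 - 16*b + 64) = (b^2 - 36)/(b^2 - 16)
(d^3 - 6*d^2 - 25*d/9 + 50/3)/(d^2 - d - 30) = (d^2 - 25/9)/(d + 5)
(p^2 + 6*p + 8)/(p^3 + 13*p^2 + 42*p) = (p^2 + 6*p + 8)/(p*(p^2 + 13*p + 42))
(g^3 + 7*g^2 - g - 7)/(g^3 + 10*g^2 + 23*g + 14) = (g - 1)/(g + 2)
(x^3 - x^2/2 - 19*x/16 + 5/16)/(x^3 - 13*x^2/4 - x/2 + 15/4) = (x - 1/4)/(x - 3)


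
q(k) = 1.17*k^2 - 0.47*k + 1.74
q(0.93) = 2.31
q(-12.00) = 175.86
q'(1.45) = 2.92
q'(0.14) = -0.14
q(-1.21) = 4.02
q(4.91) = 27.64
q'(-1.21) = -3.30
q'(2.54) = 5.47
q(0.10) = 1.70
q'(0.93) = 1.71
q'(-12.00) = -28.55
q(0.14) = 1.70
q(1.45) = 3.52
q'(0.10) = -0.24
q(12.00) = 164.58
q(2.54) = 8.09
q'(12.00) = 27.61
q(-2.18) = 8.32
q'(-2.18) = -5.57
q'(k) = 2.34*k - 0.47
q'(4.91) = 11.02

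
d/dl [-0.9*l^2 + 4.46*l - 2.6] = 4.46 - 1.8*l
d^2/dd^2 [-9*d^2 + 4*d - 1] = -18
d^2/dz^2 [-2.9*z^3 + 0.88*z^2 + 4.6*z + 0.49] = 1.76 - 17.4*z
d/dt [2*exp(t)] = 2*exp(t)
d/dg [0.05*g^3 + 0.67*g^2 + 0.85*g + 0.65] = 0.15*g^2 + 1.34*g + 0.85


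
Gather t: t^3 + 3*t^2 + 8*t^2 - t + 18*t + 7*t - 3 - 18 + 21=t^3 + 11*t^2 + 24*t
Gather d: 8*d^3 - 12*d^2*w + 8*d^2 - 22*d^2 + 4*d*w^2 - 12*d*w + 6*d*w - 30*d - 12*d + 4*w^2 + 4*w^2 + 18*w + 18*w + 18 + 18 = 8*d^3 + d^2*(-12*w - 14) + d*(4*w^2 - 6*w - 42) + 8*w^2 + 36*w + 36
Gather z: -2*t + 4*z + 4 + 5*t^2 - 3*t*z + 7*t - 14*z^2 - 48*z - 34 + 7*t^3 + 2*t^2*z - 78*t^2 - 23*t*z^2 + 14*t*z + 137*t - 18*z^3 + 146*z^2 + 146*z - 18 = 7*t^3 - 73*t^2 + 142*t - 18*z^3 + z^2*(132 - 23*t) + z*(2*t^2 + 11*t + 102) - 48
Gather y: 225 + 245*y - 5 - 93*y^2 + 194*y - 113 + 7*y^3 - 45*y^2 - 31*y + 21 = 7*y^3 - 138*y^2 + 408*y + 128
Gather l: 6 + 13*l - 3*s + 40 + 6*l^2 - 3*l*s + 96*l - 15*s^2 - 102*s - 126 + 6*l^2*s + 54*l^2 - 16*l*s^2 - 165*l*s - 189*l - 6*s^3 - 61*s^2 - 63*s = l^2*(6*s + 60) + l*(-16*s^2 - 168*s - 80) - 6*s^3 - 76*s^2 - 168*s - 80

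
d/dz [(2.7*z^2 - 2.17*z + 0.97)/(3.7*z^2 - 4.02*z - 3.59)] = (-2.825*z^2 - 26.564*z + 11.6897)/(13.69*z^4 - 29.748*z^3 - 10.4056*z^2 + 28.8636*z + 12.8881)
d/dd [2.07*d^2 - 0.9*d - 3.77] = 4.14*d - 0.9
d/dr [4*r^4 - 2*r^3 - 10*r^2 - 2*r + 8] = 16*r^3 - 6*r^2 - 20*r - 2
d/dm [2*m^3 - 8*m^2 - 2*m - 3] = 6*m^2 - 16*m - 2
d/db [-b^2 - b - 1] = -2*b - 1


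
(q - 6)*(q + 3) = q^2 - 3*q - 18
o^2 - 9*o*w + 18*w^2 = (o - 6*w)*(o - 3*w)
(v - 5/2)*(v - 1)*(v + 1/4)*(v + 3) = v^4 - v^3/4 - 65*v^2/8 + 11*v/2 + 15/8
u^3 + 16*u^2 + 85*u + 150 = (u + 5)^2*(u + 6)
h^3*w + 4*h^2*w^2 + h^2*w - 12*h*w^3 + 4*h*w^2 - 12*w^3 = (h - 2*w)*(h + 6*w)*(h*w + w)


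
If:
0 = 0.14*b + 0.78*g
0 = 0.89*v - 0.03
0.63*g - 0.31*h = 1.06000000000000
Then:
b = -2.74149659863946*h - 9.37414965986395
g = 0.492063492063492*h + 1.68253968253968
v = 0.03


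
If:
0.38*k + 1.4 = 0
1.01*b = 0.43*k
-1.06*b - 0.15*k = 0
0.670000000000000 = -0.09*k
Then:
No Solution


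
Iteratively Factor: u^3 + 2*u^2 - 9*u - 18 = (u - 3)*(u^2 + 5*u + 6) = (u - 3)*(u + 3)*(u + 2)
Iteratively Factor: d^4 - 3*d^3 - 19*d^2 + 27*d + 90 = (d - 5)*(d^3 + 2*d^2 - 9*d - 18) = (d - 5)*(d + 2)*(d^2 - 9) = (d - 5)*(d + 2)*(d + 3)*(d - 3)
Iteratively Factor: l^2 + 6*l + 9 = (l + 3)*(l + 3)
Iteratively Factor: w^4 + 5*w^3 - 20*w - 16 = (w - 2)*(w^3 + 7*w^2 + 14*w + 8) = (w - 2)*(w + 4)*(w^2 + 3*w + 2) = (w - 2)*(w + 2)*(w + 4)*(w + 1)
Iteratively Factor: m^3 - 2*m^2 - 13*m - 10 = (m + 2)*(m^2 - 4*m - 5) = (m + 1)*(m + 2)*(m - 5)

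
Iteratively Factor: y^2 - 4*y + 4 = (y - 2)*(y - 2)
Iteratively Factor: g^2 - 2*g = (g - 2)*(g)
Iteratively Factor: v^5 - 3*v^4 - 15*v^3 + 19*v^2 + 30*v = (v - 5)*(v^4 + 2*v^3 - 5*v^2 - 6*v) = v*(v - 5)*(v^3 + 2*v^2 - 5*v - 6) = v*(v - 5)*(v + 3)*(v^2 - v - 2) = v*(v - 5)*(v - 2)*(v + 3)*(v + 1)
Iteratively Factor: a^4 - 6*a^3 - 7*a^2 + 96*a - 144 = (a - 3)*(a^3 - 3*a^2 - 16*a + 48) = (a - 4)*(a - 3)*(a^2 + a - 12) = (a - 4)*(a - 3)*(a + 4)*(a - 3)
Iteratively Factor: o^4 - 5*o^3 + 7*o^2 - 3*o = (o)*(o^3 - 5*o^2 + 7*o - 3) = o*(o - 1)*(o^2 - 4*o + 3) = o*(o - 1)^2*(o - 3)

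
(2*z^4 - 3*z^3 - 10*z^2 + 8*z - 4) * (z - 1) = 2*z^5 - 5*z^4 - 7*z^3 + 18*z^2 - 12*z + 4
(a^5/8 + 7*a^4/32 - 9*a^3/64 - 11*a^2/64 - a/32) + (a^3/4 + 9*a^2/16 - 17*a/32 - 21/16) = a^5/8 + 7*a^4/32 + 7*a^3/64 + 25*a^2/64 - 9*a/16 - 21/16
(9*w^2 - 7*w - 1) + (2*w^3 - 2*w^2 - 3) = 2*w^3 + 7*w^2 - 7*w - 4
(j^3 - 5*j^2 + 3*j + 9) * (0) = 0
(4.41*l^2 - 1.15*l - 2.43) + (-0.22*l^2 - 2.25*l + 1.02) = 4.19*l^2 - 3.4*l - 1.41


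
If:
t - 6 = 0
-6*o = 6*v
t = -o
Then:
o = -6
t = 6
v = 6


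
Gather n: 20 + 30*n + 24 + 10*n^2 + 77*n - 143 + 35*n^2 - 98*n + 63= 45*n^2 + 9*n - 36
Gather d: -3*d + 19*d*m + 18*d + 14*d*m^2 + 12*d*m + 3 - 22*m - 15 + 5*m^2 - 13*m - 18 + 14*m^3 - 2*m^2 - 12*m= d*(14*m^2 + 31*m + 15) + 14*m^3 + 3*m^2 - 47*m - 30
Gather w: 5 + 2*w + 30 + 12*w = 14*w + 35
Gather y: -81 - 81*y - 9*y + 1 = -90*y - 80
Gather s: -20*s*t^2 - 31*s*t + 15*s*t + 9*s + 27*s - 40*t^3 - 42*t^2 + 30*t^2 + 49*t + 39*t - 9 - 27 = s*(-20*t^2 - 16*t + 36) - 40*t^3 - 12*t^2 + 88*t - 36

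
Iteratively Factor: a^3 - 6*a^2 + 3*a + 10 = (a - 2)*(a^2 - 4*a - 5) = (a - 2)*(a + 1)*(a - 5)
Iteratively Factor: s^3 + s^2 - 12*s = (s - 3)*(s^2 + 4*s) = s*(s - 3)*(s + 4)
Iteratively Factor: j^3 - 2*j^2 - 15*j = (j - 5)*(j^2 + 3*j) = (j - 5)*(j + 3)*(j)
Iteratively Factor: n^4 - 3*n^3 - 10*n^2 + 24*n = (n + 3)*(n^3 - 6*n^2 + 8*n) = (n - 2)*(n + 3)*(n^2 - 4*n) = n*(n - 2)*(n + 3)*(n - 4)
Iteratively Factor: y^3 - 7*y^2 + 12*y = (y - 3)*(y^2 - 4*y) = y*(y - 3)*(y - 4)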